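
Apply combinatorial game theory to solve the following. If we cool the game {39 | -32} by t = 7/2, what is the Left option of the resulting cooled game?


Original game: {39 | -32} (a switch {a | b} with a > b).
Cooling by t (for t below the temperature (a - b)/2 = 71/2) taxes each move by t: {a | b} cooled by t is {a - t | b + t}.
Cooling amount: t = 7/2
Cooled Left option: 39 - 7/2 = 71/2
Cooled Right option: -32 + 7/2 = -57/2
Cooled game: {71/2 | -57/2}
Left option = 71/2

71/2


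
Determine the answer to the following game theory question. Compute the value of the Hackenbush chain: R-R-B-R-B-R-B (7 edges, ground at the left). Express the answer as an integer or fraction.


Edges (from ground): R-R-B-R-B-R-B
By Berlekamp's sign-expansion rule, a Blue-Red Hackenbush stalk has the value of the surreal number whose sign sequence is the edge sequence with B -> + and R -> -.
Sign sequence: --+-+-+
Trace the sign expansion in the surreal number tree, starting from 0:
Edge 1: R (sign -) -> bounds (-inf, 0), value = -1
Edge 2: R (sign -) -> bounds (-inf, -1), value = -2
Edge 3: B (sign +) -> bounds (-2, -1), value = -3/2
Edge 4: R (sign -) -> bounds (-2, -3/2), value = -7/4
Edge 5: B (sign +) -> bounds (-7/4, -3/2), value = -13/8
Edge 6: R (sign -) -> bounds (-7/4, -13/8), value = -27/16
Edge 7: B (sign +) -> bounds (-27/16, -13/8), value = -53/32
Game value = -53/32

-53/32


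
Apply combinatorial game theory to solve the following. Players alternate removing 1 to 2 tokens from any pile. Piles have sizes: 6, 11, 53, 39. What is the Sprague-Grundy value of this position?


Subtraction set: {1, 2}
For this subtraction set, G(n) = n mod 3 (period = max + 1 = 3).
Pile 1 (size 6): G(6) = 6 mod 3 = 0
Pile 2 (size 11): G(11) = 11 mod 3 = 2
Pile 3 (size 53): G(53) = 53 mod 3 = 2
Pile 4 (size 39): G(39) = 39 mod 3 = 0
Total Grundy value = XOR of all: 0 XOR 2 XOR 2 XOR 0 = 0

0


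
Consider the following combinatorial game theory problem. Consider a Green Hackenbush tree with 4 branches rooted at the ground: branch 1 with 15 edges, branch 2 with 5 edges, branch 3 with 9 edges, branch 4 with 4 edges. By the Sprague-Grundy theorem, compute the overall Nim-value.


The tree has 4 branches from the ground vertex.
In Green Hackenbush, the Nim-value of a simple path of length k is k.
Branch 1: length 15, Nim-value = 15
Branch 2: length 5, Nim-value = 5
Branch 3: length 9, Nim-value = 9
Branch 4: length 4, Nim-value = 4
Total Nim-value = XOR of all branch values:
0 XOR 15 = 15
15 XOR 5 = 10
10 XOR 9 = 3
3 XOR 4 = 7
Nim-value of the tree = 7

7


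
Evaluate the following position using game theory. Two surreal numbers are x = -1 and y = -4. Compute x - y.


x = -1, y = -4
x - y = -1 - -4 = 3

3


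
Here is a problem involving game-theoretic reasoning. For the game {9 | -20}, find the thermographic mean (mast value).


Game = {9 | -20}, a switch {a | b} with numbers a > b.
Its thermograph has left wall a - t and right wall b + t, which meet at t = (a - b)/2, where both equal (a + b)/2. So the mast (mean value) is at (a + b)/2.
Mean = (9 + (-20))/2 = -11/2 = -11/2

-11/2


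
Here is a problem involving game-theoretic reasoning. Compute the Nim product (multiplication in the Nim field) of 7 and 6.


Nim multiplication is bilinear over XOR: (u XOR v) * w = (u*w) XOR (v*w).
So we split each operand into its bit components and XOR the pairwise Nim products.
7 = 1 + 2 + 4 (as XOR of powers of 2).
6 = 2 + 4 (as XOR of powers of 2).
Using the standard Nim-product table on single bits:
  2*2 = 3,   2*4 = 8,   2*8 = 12,
  4*4 = 6,   4*8 = 11,  8*8 = 13,
and  1*x = x (identity), k*l = l*k (commutative).
Pairwise Nim products:
  1 * 2 = 2
  1 * 4 = 4
  2 * 2 = 3
  2 * 4 = 8
  4 * 2 = 8
  4 * 4 = 6
XOR them: 2 XOR 4 XOR 3 XOR 8 XOR 8 XOR 6 = 3.
Result: 7 * 6 = 3 (in Nim).

3


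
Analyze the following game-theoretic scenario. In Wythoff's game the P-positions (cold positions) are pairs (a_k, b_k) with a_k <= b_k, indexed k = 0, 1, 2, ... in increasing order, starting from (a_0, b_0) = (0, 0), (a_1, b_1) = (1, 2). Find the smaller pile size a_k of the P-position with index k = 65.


By Wythoff's theorem, a_k = floor(k * phi) and b_k = floor(k * phi^2) = a_k + k, where phi = (1 + sqrt(5))/2 is the golden ratio.
phi = (1 + sqrt(5))/2 = 1.618034
k = 65
k * phi = 65 * 1.618034 = 105.172209
a_65 = floor(k * phi) = 105

105


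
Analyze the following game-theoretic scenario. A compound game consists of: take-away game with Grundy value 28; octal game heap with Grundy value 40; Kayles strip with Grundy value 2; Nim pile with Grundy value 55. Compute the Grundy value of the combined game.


By the Sprague-Grundy theorem, the Grundy value of a sum of games is the XOR of individual Grundy values.
take-away game: Grundy value = 28. Running XOR: 0 XOR 28 = 28
octal game heap: Grundy value = 40. Running XOR: 28 XOR 40 = 52
Kayles strip: Grundy value = 2. Running XOR: 52 XOR 2 = 54
Nim pile: Grundy value = 55. Running XOR: 54 XOR 55 = 1
The combined Grundy value is 1.

1


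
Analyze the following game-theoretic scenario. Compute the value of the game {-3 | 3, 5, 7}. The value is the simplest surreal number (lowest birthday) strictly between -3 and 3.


Left options: {-3}, max = -3
Right options: {3, 5, 7}, min = 3
All options are numbers and max(Left) < min(Right), so by the simplicity theorem the value is the simplest (earliest-born) number strictly between -3 and 3.
Integers -2 through 2 all lie strictly between -3 and 3.
Among integers, the simplest (lowest birthday = smallest |n|; 0 is born on day 0, +-n on day n) is 0.
No non-integer in the interval can be simpler: if x is a non-integer in the interval, then floor(x) or ceil(x) also lies in the interval (the interval contains an integer), and both are proper prefixes of x's sign expansion, i.e. born earlier. So the game value is 0.
Game value = 0

0


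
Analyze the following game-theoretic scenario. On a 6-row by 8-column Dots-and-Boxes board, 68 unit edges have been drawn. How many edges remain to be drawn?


Grid: 6 x 8 boxes, i.e. 7 rows and 9 columns of dots.
Horizontal edges: (rows + 1) * cols = 7 * 8 = 56
Vertical edges: rows * (cols + 1) = 6 * 9 = 54
Total edges: 56 + 54 = 110
Edges drawn: 68
Remaining: 110 - 68 = 42

42


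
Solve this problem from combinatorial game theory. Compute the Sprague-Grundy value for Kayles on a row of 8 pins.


Kayles: a move removes 1 or 2 adjacent pins from a contiguous row.
Removing pins from a row of k leaves two independent rows (a, b) with a + b = k - 1 (one pin) or a + b = k - 2 (two pins); an end removal gives a = 0.
By Sprague-Grundy, G(k) = mex{ G(a) XOR G(b) } over all these splits. G(0) = 0.
G(1): splits (0,0):0^0=0 -> mex({0}) = 1
G(2): splits (0,1):0^1=1 (0,0):0^0=0 -> mex({0, 1}) = 2
G(3): splits (0,2):0^2=2 (1,1):1^1=0 (0,1):0^1=1 -> mex({0, 1, 2}) = 3
G(4): splits (0,3):0^3=3 (1,2):1^2=3 (0,2):0^2=2 (1,1):1^1=0 -> mex({0, 2, 3}) = 1
G(5): splits (0,4):0^1=1 (1,3):1^3=2 (2,2):2^2=0 (0,3):0^3=3 (1,2):1^2=3 -> mex({0, 1, 2, 3}) = 4
G(6) = mex({0, 1, 2, 4}) = 3
G(7) = mex({0, 1, 3, 4, 5}) = 2
G(8) = mex({0, 2, 3, 5, 6}) = 1
Therefore G(8) = 1.

1


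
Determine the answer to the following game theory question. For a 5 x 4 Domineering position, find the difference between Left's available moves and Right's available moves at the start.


Board is 5 x 4 (rows x cols).
Left (vertical) placements: (rows-1) * cols = 4 * 4 = 16
Right (horizontal) placements: rows * (cols-1) = 5 * 3 = 15
Advantage = Left - Right = 16 - 15 = 1

1


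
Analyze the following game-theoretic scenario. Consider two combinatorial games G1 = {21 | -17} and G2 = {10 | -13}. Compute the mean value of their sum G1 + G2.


G1 = {21 | -17}, G2 = {10 | -13}
Each is a switch {a | b} with numbers a > b; its mean value is (a + b)/2, and mean value is additive over game sums: m(G1 + G2) = m(G1) + m(G2).
Mean of G1 = (21 + (-17))/2 = 4/2 = 2
Mean of G2 = (10 + (-13))/2 = -3/2 = -3/2
Mean of G1 + G2 = 2 + -3/2 = 1/2

1/2


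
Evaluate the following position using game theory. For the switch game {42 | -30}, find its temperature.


The game is {42 | -30}, a switch {a | b} with numbers a > b.
Cooling {a | b} by t gives {a - t | b + t}, which stops being hot when a - t = b + t, i.e. at t = (a - b)/2. So the temperature of a switch is (a - b)/2.
Temperature = (Left option - Right option) / 2
= (42 - (-30)) / 2
= 72 / 2
= 36

36


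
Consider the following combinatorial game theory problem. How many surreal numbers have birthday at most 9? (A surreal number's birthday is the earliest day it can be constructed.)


Day 0: {|} = 0 is born. Count = 1.
Day n: the number of surreal numbers born by day n is 2^(n+1) - 1.
By day 0: 2^1 - 1 = 1
By day 1: 2^2 - 1 = 3
By day 2: 2^3 - 1 = 7
By day 3: 2^4 - 1 = 15
By day 4: 2^5 - 1 = 31
By day 5: 2^6 - 1 = 63
By day 6: 2^7 - 1 = 127
By day 7: 2^8 - 1 = 255
By day 8: 2^9 - 1 = 511
By day 9: 2^10 - 1 = 1023
By day 9: 1023 surreal numbers.

1023


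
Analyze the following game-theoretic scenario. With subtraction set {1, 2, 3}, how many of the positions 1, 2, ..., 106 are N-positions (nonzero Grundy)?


Subtraction set S = {1, 2, 3}, so G(n) = n mod 4.
G(n) = 0 when n is a multiple of 4.
Multiples of 4 in [1, 106]: 26
N-positions (nonzero Grundy) = 106 - 26 = 80

80


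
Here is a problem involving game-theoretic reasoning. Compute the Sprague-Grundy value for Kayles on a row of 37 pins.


Kayles: a move removes 1 or 2 adjacent pins from a contiguous row.
Removing pins from a row of k leaves two independent rows (a, b) with a + b = k - 1 (one pin) or a + b = k - 2 (two pins); an end removal gives a = 0.
By Sprague-Grundy, G(k) = mex{ G(a) XOR G(b) } over all these splits. G(0) = 0.
G(1): splits (0,0):0^0=0 -> mex({0}) = 1
G(2): splits (0,1):0^1=1 (0,0):0^0=0 -> mex({0, 1}) = 2
G(3): splits (0,2):0^2=2 (1,1):1^1=0 (0,1):0^1=1 -> mex({0, 1, 2}) = 3
G(4): splits (0,3):0^3=3 (1,2):1^2=3 (0,2):0^2=2 (1,1):1^1=0 -> mex({0, 2, 3}) = 1
G(5): splits (0,4):0^1=1 (1,3):1^3=2 (2,2):2^2=0 (0,3):0^3=3 (1,2):1^2=3 -> mex({0, 1, 2, 3}) = 4
G(6) = mex({0, 1, 2, 4}) = 3
G(7) = mex({0, 1, 3, 4, 5}) = 2
G(8) = mex({0, 2, 3, 5, 6}) = 1
G(9) = mex({0, 1, 2, 3, 6, 7}) = 4
G(10) = mex({0, 1, 3, 4, 5, 7}) = 2
G(11) = mex({0, 1, 2, 3, 4, 5}) = 6
G(12) = mex({0, 1, 2, 3, 5, 6, 7}) = 4
G(13) = mex({0, 2, 3, 4, 6, 7}) = 1
G(14) = mex({0, 1, 4, 5, 6, 7}) = 2
G(15) = mex({0, 1, 2, 3, 4, 5, 6}) = 7
G(16) = mex({0, 2, 3, 5, 6, 7}) = 1
G(17) = mex({0, 1, 2, 3, 5, 6, 7}) = 4
G(18) = mex({0, 1, 2, 4, 5, 6}) = 3
G(19) = mex({0, 1, 3, 4, 5, 7}) = 2
G(20) = mex({0, 2, 3, 4, 5, 6, 7}) = 1
G(21) = mex({0, 1, 2, 3, 5, 6, 7}) = 4
G(22) = mex({0, 1, 2, 3, 4, 5, 7}) = 6
G(23) = mex({0, 1, 2, 3, 4, 5, 6}) = 7
G(24) = mex({0, 1, 2, 3, 5, 6, 7}) = 4
G(25) = mex({0, 2, 3, 4, 6, 7}) = 1
G(26) = mex({0, 1, 3, 4, 5, 6, 7}) = 2
G(27) = mex({0, 1, 2, 3, 4, 5, 6, 7}) = 8
G(28) = mex({0, 1, 2, 3, 4, 6, 7, 8}) = 5
G(29) = mex({0, 1, 2, 3, 5, 6, 7, 8, 9}) = 4
G(30) = mex({0, 1, 2, 3, 4, 5, 6, 9, 10}) = 7
G(31) = mex({0, 1, 3, 4, 5, 7, 10, 11}) = 2
G(32) = mex({0, 2, 3, 4, 5, 6, 7, 9, 11}) = 1
G(33) = mex({0, 1, 2, 3, 4, 5, 6, 7, 9, 12}) = 8
G(34) = mex({0, 1, 2, 3, 4, 5, 7, 8, 11, 12}) = 6
G(35) = mex({0, 1, 2, 3, 4, 5, 6, 8, 9, 10, 11}) = 7
G(36) = mex({0, 1, 2, 3, 5, 6, 7, 9, 10}) = 4
G(37) = mex({0, 2, 3, 4, 6, 7, 9, 10, 11, 12}) = 1
Therefore G(37) = 1.

1


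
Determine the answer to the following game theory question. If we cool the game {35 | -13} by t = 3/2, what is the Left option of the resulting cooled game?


Original game: {35 | -13} (a switch {a | b} with a > b).
Cooling by t (for t below the temperature (a - b)/2 = 24) taxes each move by t: {a | b} cooled by t is {a - t | b + t}.
Cooling amount: t = 3/2
Cooled Left option: 35 - 3/2 = 67/2
Cooled Right option: -13 + 3/2 = -23/2
Cooled game: {67/2 | -23/2}
Left option = 67/2

67/2


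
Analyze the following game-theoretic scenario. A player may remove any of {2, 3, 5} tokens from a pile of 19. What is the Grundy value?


The subtraction set is S = {2, 3, 5}.
G(k) = mex{ G(k - s) : s in S, s <= k }. We compute iteratively: G(0) = 0.
G(1) = mex({}) = 0
G(2) = mex({0}) = 1
G(3) = mex({0}) = 1
G(4) = mex({0, 1}) = 2
G(5) = mex({0, 1}) = 2
G(6) = mex({0, 1, 2}) = 3
G(7) = mex({1, 2}) = 0
G(8) = mex({1, 2, 3}) = 0
G(9) = mex({0, 2, 3}) = 1
G(10) = mex({0, 2}) = 1
G(11) = mex({0, 1, 3}) = 2
Observe that G(7)..G(11) = 0, 0, 1, 1, 2 repeats G(0)..G(4) = 0, 0, 1, 1, 2.
For k >= max(S) = 5, G(k) is determined by the previous 5 values G(k-5)..G(k-1); a window of 5 consecutive values has recurred shifted by 7, so by induction G(k + 7) = G(k) for all k >= 0: the sequence is periodic from the start with period 7.
One period: G(0..6) = 0, 0, 1, 1, 2, 2, 3.
19 mod 7 = 5, so G(19) = G(5) = 2.

2


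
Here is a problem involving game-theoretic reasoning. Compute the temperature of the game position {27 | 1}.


The game is {27 | 1}, a switch {a | b} with numbers a > b.
Cooling {a | b} by t gives {a - t | b + t}, which stops being hot when a - t = b + t, i.e. at t = (a - b)/2. So the temperature of a switch is (a - b)/2.
Temperature = (Left option - Right option) / 2
= (27 - (1)) / 2
= 26 / 2
= 13

13


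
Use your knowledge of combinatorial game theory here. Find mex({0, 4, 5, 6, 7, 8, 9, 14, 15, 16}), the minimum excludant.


Set = {0, 4, 5, 6, 7, 8, 9, 14, 15, 16}
0 is in the set.
1 is NOT in the set. This is the mex.
mex = 1

1


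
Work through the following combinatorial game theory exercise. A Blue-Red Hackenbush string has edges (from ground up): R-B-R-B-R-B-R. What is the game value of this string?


Edges (from ground): R-B-R-B-R-B-R
By Berlekamp's sign-expansion rule, a Blue-Red Hackenbush stalk has the value of the surreal number whose sign sequence is the edge sequence with B -> + and R -> -.
Sign sequence: -+-+-+-
Trace the sign expansion in the surreal number tree, starting from 0:
Edge 1: R (sign -) -> bounds (-inf, 0), value = -1
Edge 2: B (sign +) -> bounds (-1, 0), value = -1/2
Edge 3: R (sign -) -> bounds (-1, -1/2), value = -3/4
Edge 4: B (sign +) -> bounds (-3/4, -1/2), value = -5/8
Edge 5: R (sign -) -> bounds (-3/4, -5/8), value = -11/16
Edge 6: B (sign +) -> bounds (-11/16, -5/8), value = -21/32
Edge 7: R (sign -) -> bounds (-11/16, -21/32), value = -43/64
Game value = -43/64

-43/64


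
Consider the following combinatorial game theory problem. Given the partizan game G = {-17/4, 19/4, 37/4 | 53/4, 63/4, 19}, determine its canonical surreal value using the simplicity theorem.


Left options: {-17/4, 19/4, 37/4}, max = 37/4
Right options: {53/4, 63/4, 19}, min = 53/4
All options are numbers and max(Left) < min(Right), so by the simplicity theorem the value is the simplest (earliest-born) number strictly between 37/4 and 53/4.
Integers 10 through 13 all lie strictly between 37/4 and 53/4.
Among integers, the simplest (lowest birthday = smallest |n|; 0 is born on day 0, +-n on day n) is 10.
No non-integer in the interval can be simpler: if x is a non-integer in the interval, then floor(x) or ceil(x) also lies in the interval (the interval contains an integer), and both are proper prefixes of x's sign expansion, i.e. born earlier. So the game value is 10.
Game value = 10

10


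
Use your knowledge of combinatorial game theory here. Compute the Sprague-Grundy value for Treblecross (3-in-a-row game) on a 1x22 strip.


Treblecross: place X on empty cells; 3-in-a-row wins.
Playing within two cells of an existing X lets the opponent win at once, so sensible play treats the cells i-2..i+2 around each X as dead. The player left with no safe cell loses, so this is a normal-play take-away game on strips of safe cells.
Placing X at cell i (0-indexed) of a strip of k safe cells leaves independent strips of sizes max(0, i-2) and max(0, k-i-3). Hence G(k) = mex{ G(max(0,i-2)) XOR G(max(0,k-i-3)) : 0 <= i < k }, with G(0) = 0.
G(1): splits (0,0):0^0=0 -> mex({0}) = 1
G(2): splits (0,0):0^0=0 -> mex({0}) = 1
G(3): splits (0,0):0^0=0 -> mex({0}) = 1
G(4): splits (0,1):0^1=1 (0,0):0^0=0 -> mex({0, 1}) = 2
G(5): splits (0,2):0^1=1 (0,1):0^1=1 (0,0):0^0=0 -> mex({0, 1}) = 2
G(6) = mex({1}) = 0
G(7) = mex({0, 1, 2}) = 3
G(8) = mex({0, 1, 2}) = 3
G(9) = mex({0, 2}) = 1
G(10) = mex({0, 2, 3}) = 1
G(11) = mex({0, 3}) = 1
G(12) = mex({1, 3}) = 0
G(13) = mex({0, 1, 2, 3}) = 4
G(14) = mex({0, 1, 2}) = 3
G(15) = mex({0, 1, 2}) = 3
G(16) = mex({0, 1, 2, 4}) = 3
G(17) = mex({0, 1, 3, 4}) = 2
G(18) = mex({0, 1, 3, 4}) = 2
G(19) = mex({0, 1, 3, 5}) = 2
G(20) = mex({0, 1, 2, 3, 5}) = 4
G(21) = mex({0, 1, 2, 3, 5}) = 4
G(22) = mex({1, 2, 6}) = 0
Therefore G(22) = 0.

0


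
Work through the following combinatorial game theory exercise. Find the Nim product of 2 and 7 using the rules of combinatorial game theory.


Nim multiplication is bilinear over XOR: (u XOR v) * w = (u*w) XOR (v*w).
So we split each operand into its bit components and XOR the pairwise Nim products.
2 = 2 (as XOR of powers of 2).
7 = 1 + 2 + 4 (as XOR of powers of 2).
Using the standard Nim-product table on single bits:
  2*2 = 3,   2*4 = 8,   2*8 = 12,
  4*4 = 6,   4*8 = 11,  8*8 = 13,
and  1*x = x (identity), k*l = l*k (commutative).
Pairwise Nim products:
  2 * 1 = 2
  2 * 2 = 3
  2 * 4 = 8
XOR them: 2 XOR 3 XOR 8 = 9.
Result: 2 * 7 = 9 (in Nim).

9


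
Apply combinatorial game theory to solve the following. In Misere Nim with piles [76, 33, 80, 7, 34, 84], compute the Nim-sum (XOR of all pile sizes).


We need the XOR (exclusive or) of all pile sizes.
After XOR-ing pile 1 (size 76): 0 XOR 76 = 76
After XOR-ing pile 2 (size 33): 76 XOR 33 = 109
After XOR-ing pile 3 (size 80): 109 XOR 80 = 61
After XOR-ing pile 4 (size 7): 61 XOR 7 = 58
After XOR-ing pile 5 (size 34): 58 XOR 34 = 24
After XOR-ing pile 6 (size 84): 24 XOR 84 = 76
The Nim-value of this position is 76.

76


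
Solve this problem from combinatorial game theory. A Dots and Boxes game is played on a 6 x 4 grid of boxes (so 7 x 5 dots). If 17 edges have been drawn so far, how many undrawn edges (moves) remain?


Grid: 6 x 4 boxes, i.e. 7 rows and 5 columns of dots.
Horizontal edges: (rows + 1) * cols = 7 * 4 = 28
Vertical edges: rows * (cols + 1) = 6 * 5 = 30
Total edges: 28 + 30 = 58
Edges drawn: 17
Remaining: 58 - 17 = 41

41


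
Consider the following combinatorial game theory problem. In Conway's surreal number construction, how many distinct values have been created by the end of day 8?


Day 0: {|} = 0 is born. Count = 1.
Day n: the number of surreal numbers born by day n is 2^(n+1) - 1.
By day 0: 2^1 - 1 = 1
By day 1: 2^2 - 1 = 3
By day 2: 2^3 - 1 = 7
By day 3: 2^4 - 1 = 15
By day 4: 2^5 - 1 = 31
By day 5: 2^6 - 1 = 63
By day 6: 2^7 - 1 = 127
By day 7: 2^8 - 1 = 255
By day 8: 2^9 - 1 = 511
By day 8: 511 surreal numbers.

511


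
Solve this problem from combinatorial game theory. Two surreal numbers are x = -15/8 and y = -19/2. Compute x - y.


x = -15/8, y = -19/2
Converting to common denominator: 8
x = -15/8, y = -76/8
x - y = -15/8 - -19/2 = 61/8

61/8


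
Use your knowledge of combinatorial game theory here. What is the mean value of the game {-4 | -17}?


Game = {-4 | -17}, a switch {a | b} with numbers a > b.
Its thermograph has left wall a - t and right wall b + t, which meet at t = (a - b)/2, where both equal (a + b)/2. So the mast (mean value) is at (a + b)/2.
Mean = (-4 + (-17))/2 = -21/2 = -21/2

-21/2


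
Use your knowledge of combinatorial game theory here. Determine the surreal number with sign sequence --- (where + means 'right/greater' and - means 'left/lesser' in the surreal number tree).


Sign expansion: ---
Rule: track bounds (lo, hi), initially (-inf, +inf). On '+', the current value becomes lo and we move to the simplest number in (value, hi): value + 1 if hi = +inf, otherwise the midpoint (value + hi)/2. On '-', the current value becomes hi and we move to value - 1 if lo = -inf, otherwise the midpoint (lo + value)/2.
Start at 0.
Step 1: sign = -, move left. Bounds: (-inf, 0). Value = -1
Step 2: sign = -, move left. Bounds: (-inf, -1). Value = -2
Step 3: sign = -, move left. Bounds: (-inf, -2). Value = -3
The surreal number with sign expansion --- is -3.

-3


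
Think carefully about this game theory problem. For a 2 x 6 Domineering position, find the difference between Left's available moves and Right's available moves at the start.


Board is 2 x 6 (rows x cols).
Left (vertical) placements: (rows-1) * cols = 1 * 6 = 6
Right (horizontal) placements: rows * (cols-1) = 2 * 5 = 10
Advantage = Left - Right = 6 - 10 = -4

-4


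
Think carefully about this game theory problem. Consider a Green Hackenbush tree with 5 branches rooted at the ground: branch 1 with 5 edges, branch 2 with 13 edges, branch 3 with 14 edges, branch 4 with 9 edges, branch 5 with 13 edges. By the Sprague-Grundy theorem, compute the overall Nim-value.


The tree has 5 branches from the ground vertex.
In Green Hackenbush, the Nim-value of a simple path of length k is k.
Branch 1: length 5, Nim-value = 5
Branch 2: length 13, Nim-value = 13
Branch 3: length 14, Nim-value = 14
Branch 4: length 9, Nim-value = 9
Branch 5: length 13, Nim-value = 13
Total Nim-value = XOR of all branch values:
0 XOR 5 = 5
5 XOR 13 = 8
8 XOR 14 = 6
6 XOR 9 = 15
15 XOR 13 = 2
Nim-value of the tree = 2

2


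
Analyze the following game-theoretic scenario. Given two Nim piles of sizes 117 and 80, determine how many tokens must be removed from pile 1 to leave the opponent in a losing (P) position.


Piles: 117 and 80
Current XOR: 117 XOR 80 = 37 (non-zero, so this is an N-position).
To make the XOR zero, we need to find a move that balances the piles.
For pile 1 (size 117): target = 117 XOR 37 = 80
We reduce pile 1 from 117 to 80.
Tokens removed: 117 - 80 = 37
Verification: 80 XOR 80 = 0

37


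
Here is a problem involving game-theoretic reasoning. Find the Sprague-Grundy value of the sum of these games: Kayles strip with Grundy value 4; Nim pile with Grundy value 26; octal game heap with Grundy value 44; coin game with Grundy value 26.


By the Sprague-Grundy theorem, the Grundy value of a sum of games is the XOR of individual Grundy values.
Kayles strip: Grundy value = 4. Running XOR: 0 XOR 4 = 4
Nim pile: Grundy value = 26. Running XOR: 4 XOR 26 = 30
octal game heap: Grundy value = 44. Running XOR: 30 XOR 44 = 50
coin game: Grundy value = 26. Running XOR: 50 XOR 26 = 40
The combined Grundy value is 40.

40


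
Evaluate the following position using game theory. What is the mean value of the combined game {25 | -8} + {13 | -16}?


G1 = {25 | -8}, G2 = {13 | -16}
Each is a switch {a | b} with numbers a > b; its mean value is (a + b)/2, and mean value is additive over game sums: m(G1 + G2) = m(G1) + m(G2).
Mean of G1 = (25 + (-8))/2 = 17/2 = 17/2
Mean of G2 = (13 + (-16))/2 = -3/2 = -3/2
Mean of G1 + G2 = 17/2 + -3/2 = 7

7


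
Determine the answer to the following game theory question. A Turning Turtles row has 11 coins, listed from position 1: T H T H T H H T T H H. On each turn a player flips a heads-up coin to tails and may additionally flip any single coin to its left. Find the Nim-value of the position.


Coins: T H T H T H H T T H H
Key fact: a single head at position k behaves exactly like a Nim heap of size k (turning it to T and optionally flipping a coin at j < k corresponds to moving the heap from k to j, or to 0), and heads combine as a disjunctive sum (two heads at the same place would cancel, matching j XOR j = 0). So the Nim-value is the XOR of the 1-indexed positions of the heads.
Face-up positions (1-indexed): [2, 4, 6, 7, 10, 11]
XOR 0 with 2: 0 XOR 2 = 2
XOR 2 with 4: 2 XOR 4 = 6
XOR 6 with 6: 6 XOR 6 = 0
XOR 0 with 7: 0 XOR 7 = 7
XOR 7 with 10: 7 XOR 10 = 13
XOR 13 with 11: 13 XOR 11 = 6
Nim-value = 6

6


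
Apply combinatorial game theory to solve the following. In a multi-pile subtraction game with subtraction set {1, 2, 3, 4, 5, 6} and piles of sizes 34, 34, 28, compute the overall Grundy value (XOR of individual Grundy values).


Subtraction set: {1, 2, 3, 4, 5, 6}
For this subtraction set, G(n) = n mod 7 (period = max + 1 = 7).
Pile 1 (size 34): G(34) = 34 mod 7 = 6
Pile 2 (size 34): G(34) = 34 mod 7 = 6
Pile 3 (size 28): G(28) = 28 mod 7 = 0
Total Grundy value = XOR of all: 6 XOR 6 XOR 0 = 0

0


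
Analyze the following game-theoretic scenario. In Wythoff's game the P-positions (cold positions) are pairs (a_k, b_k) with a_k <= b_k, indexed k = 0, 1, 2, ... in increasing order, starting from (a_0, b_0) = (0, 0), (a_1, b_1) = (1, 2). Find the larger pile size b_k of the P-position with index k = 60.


By Wythoff's theorem, a_k = floor(k * phi) and b_k = floor(k * phi^2) = a_k + k, where phi = (1 + sqrt(5))/2 is the golden ratio.
phi = (1 + sqrt(5))/2 = 1.618034
phi^2 = phi + 1 = 2.618034
k = 60
k * phi^2 = 60 * 2.618034 = 157.082039
b_60 = floor(k * phi^2) = 157 (check: a_60 + k = 97 + 60 = 157)

157


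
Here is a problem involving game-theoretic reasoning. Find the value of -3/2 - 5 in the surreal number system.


x = -3/2, y = 5
Converting to common denominator: 2
x = -3/2, y = 10/2
x - y = -3/2 - 5 = -13/2

-13/2


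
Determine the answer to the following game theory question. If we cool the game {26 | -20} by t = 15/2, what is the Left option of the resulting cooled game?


Original game: {26 | -20} (a switch {a | b} with a > b).
Cooling by t (for t below the temperature (a - b)/2 = 23) taxes each move by t: {a | b} cooled by t is {a - t | b + t}.
Cooling amount: t = 15/2
Cooled Left option: 26 - 15/2 = 37/2
Cooled Right option: -20 + 15/2 = -25/2
Cooled game: {37/2 | -25/2}
Left option = 37/2

37/2


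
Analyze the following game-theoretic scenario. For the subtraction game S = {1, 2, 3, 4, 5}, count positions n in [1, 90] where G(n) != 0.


Subtraction set S = {1, 2, 3, 4, 5}, so G(n) = n mod 6.
G(n) = 0 when n is a multiple of 6.
Multiples of 6 in [1, 90]: 15
N-positions (nonzero Grundy) = 90 - 15 = 75

75


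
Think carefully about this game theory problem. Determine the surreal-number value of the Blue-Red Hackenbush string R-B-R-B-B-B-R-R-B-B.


Edges (from ground): R-B-R-B-B-B-R-R-B-B
By Berlekamp's sign-expansion rule, a Blue-Red Hackenbush stalk has the value of the surreal number whose sign sequence is the edge sequence with B -> + and R -> -.
Sign sequence: -+-+++--++
Trace the sign expansion in the surreal number tree, starting from 0:
Edge 1: R (sign -) -> bounds (-inf, 0), value = -1
Edge 2: B (sign +) -> bounds (-1, 0), value = -1/2
Edge 3: R (sign -) -> bounds (-1, -1/2), value = -3/4
Edge 4: B (sign +) -> bounds (-3/4, -1/2), value = -5/8
Edge 5: B (sign +) -> bounds (-5/8, -1/2), value = -9/16
Edge 6: B (sign +) -> bounds (-9/16, -1/2), value = -17/32
Edge 7: R (sign -) -> bounds (-9/16, -17/32), value = -35/64
Edge 8: R (sign -) -> bounds (-9/16, -35/64), value = -71/128
Edge 9: B (sign +) -> bounds (-71/128, -35/64), value = -141/256
Edge 10: B (sign +) -> bounds (-141/256, -35/64), value = -281/512
Game value = -281/512

-281/512


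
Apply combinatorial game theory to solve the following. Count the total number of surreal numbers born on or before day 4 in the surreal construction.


Day 0: {|} = 0 is born. Count = 1.
Day n: the number of surreal numbers born by day n is 2^(n+1) - 1.
By day 0: 2^1 - 1 = 1
By day 1: 2^2 - 1 = 3
By day 2: 2^3 - 1 = 7
By day 3: 2^4 - 1 = 15
By day 4: 2^5 - 1 = 31
By day 4: 31 surreal numbers.

31


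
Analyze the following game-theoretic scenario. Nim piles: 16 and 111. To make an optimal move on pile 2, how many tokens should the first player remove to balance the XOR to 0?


Piles: 16 and 111
Current XOR: 16 XOR 111 = 127 (non-zero, so this is an N-position).
To make the XOR zero, we need to find a move that balances the piles.
For pile 2 (size 111): target = 111 XOR 127 = 16
We reduce pile 2 from 111 to 16.
Tokens removed: 111 - 16 = 95
Verification: 16 XOR 16 = 0

95


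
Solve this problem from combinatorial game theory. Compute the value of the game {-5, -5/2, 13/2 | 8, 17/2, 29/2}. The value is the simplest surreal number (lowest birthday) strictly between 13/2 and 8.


Left options: {-5, -5/2, 13/2}, max = 13/2
Right options: {8, 17/2, 29/2}, min = 8
All options are numbers and max(Left) < min(Right), so by the simplicity theorem the value is the simplest (earliest-born) number strictly between 13/2 and 8.
The only integer strictly between 13/2 and 8 is 7.
No non-integer in the interval can be simpler: if x is a non-integer in the interval, then floor(x) or ceil(x) also lies in the interval (the interval contains an integer), and both are proper prefixes of x's sign expansion, i.e. born earlier. So the game value is 7.
Game value = 7

7


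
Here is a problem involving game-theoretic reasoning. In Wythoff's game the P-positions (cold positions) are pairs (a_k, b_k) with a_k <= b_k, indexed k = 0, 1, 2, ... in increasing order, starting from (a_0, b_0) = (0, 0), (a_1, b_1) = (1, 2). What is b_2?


By Wythoff's theorem, a_k = floor(k * phi) and b_k = floor(k * phi^2) = a_k + k, where phi = (1 + sqrt(5))/2 is the golden ratio.
phi = (1 + sqrt(5))/2 = 1.618034
phi^2 = phi + 1 = 2.618034
k = 2
k * phi^2 = 2 * 2.618034 = 5.236068
b_2 = floor(k * phi^2) = 5 (check: a_2 + k = 3 + 2 = 5)

5


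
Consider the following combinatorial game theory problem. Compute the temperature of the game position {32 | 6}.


The game is {32 | 6}, a switch {a | b} with numbers a > b.
Cooling {a | b} by t gives {a - t | b + t}, which stops being hot when a - t = b + t, i.e. at t = (a - b)/2. So the temperature of a switch is (a - b)/2.
Temperature = (Left option - Right option) / 2
= (32 - (6)) / 2
= 26 / 2
= 13

13


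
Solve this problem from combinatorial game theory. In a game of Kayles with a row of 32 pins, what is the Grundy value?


Kayles: a move removes 1 or 2 adjacent pins from a contiguous row.
Removing pins from a row of k leaves two independent rows (a, b) with a + b = k - 1 (one pin) or a + b = k - 2 (two pins); an end removal gives a = 0.
By Sprague-Grundy, G(k) = mex{ G(a) XOR G(b) } over all these splits. G(0) = 0.
G(1): splits (0,0):0^0=0 -> mex({0}) = 1
G(2): splits (0,1):0^1=1 (0,0):0^0=0 -> mex({0, 1}) = 2
G(3): splits (0,2):0^2=2 (1,1):1^1=0 (0,1):0^1=1 -> mex({0, 1, 2}) = 3
G(4): splits (0,3):0^3=3 (1,2):1^2=3 (0,2):0^2=2 (1,1):1^1=0 -> mex({0, 2, 3}) = 1
G(5): splits (0,4):0^1=1 (1,3):1^3=2 (2,2):2^2=0 (0,3):0^3=3 (1,2):1^2=3 -> mex({0, 1, 2, 3}) = 4
G(6) = mex({0, 1, 2, 4}) = 3
G(7) = mex({0, 1, 3, 4, 5}) = 2
G(8) = mex({0, 2, 3, 5, 6}) = 1
G(9) = mex({0, 1, 2, 3, 6, 7}) = 4
G(10) = mex({0, 1, 3, 4, 5, 7}) = 2
G(11) = mex({0, 1, 2, 3, 4, 5}) = 6
G(12) = mex({0, 1, 2, 3, 5, 6, 7}) = 4
G(13) = mex({0, 2, 3, 4, 6, 7}) = 1
G(14) = mex({0, 1, 4, 5, 6, 7}) = 2
G(15) = mex({0, 1, 2, 3, 4, 5, 6}) = 7
G(16) = mex({0, 2, 3, 5, 6, 7}) = 1
G(17) = mex({0, 1, 2, 3, 5, 6, 7}) = 4
G(18) = mex({0, 1, 2, 4, 5, 6}) = 3
G(19) = mex({0, 1, 3, 4, 5, 7}) = 2
G(20) = mex({0, 2, 3, 4, 5, 6, 7}) = 1
G(21) = mex({0, 1, 2, 3, 5, 6, 7}) = 4
G(22) = mex({0, 1, 2, 3, 4, 5, 7}) = 6
G(23) = mex({0, 1, 2, 3, 4, 5, 6}) = 7
G(24) = mex({0, 1, 2, 3, 5, 6, 7}) = 4
G(25) = mex({0, 2, 3, 4, 6, 7}) = 1
G(26) = mex({0, 1, 3, 4, 5, 6, 7}) = 2
G(27) = mex({0, 1, 2, 3, 4, 5, 6, 7}) = 8
G(28) = mex({0, 1, 2, 3, 4, 6, 7, 8}) = 5
G(29) = mex({0, 1, 2, 3, 5, 6, 7, 8, 9}) = 4
G(30) = mex({0, 1, 2, 3, 4, 5, 6, 9, 10}) = 7
G(31) = mex({0, 1, 3, 4, 5, 7, 10, 11}) = 2
G(32) = mex({0, 2, 3, 4, 5, 6, 7, 9, 11}) = 1
Therefore G(32) = 1.

1


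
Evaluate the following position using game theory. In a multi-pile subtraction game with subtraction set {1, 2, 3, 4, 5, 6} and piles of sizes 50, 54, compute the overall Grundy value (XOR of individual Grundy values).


Subtraction set: {1, 2, 3, 4, 5, 6}
For this subtraction set, G(n) = n mod 7 (period = max + 1 = 7).
Pile 1 (size 50): G(50) = 50 mod 7 = 1
Pile 2 (size 54): G(54) = 54 mod 7 = 5
Total Grundy value = XOR of all: 1 XOR 5 = 4

4


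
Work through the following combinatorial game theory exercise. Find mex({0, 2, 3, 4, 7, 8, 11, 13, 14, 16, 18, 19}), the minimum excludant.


Set = {0, 2, 3, 4, 7, 8, 11, 13, 14, 16, 18, 19}
0 is in the set.
1 is NOT in the set. This is the mex.
mex = 1

1


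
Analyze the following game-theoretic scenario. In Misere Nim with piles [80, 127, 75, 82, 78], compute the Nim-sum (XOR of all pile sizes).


We need the XOR (exclusive or) of all pile sizes.
After XOR-ing pile 1 (size 80): 0 XOR 80 = 80
After XOR-ing pile 2 (size 127): 80 XOR 127 = 47
After XOR-ing pile 3 (size 75): 47 XOR 75 = 100
After XOR-ing pile 4 (size 82): 100 XOR 82 = 54
After XOR-ing pile 5 (size 78): 54 XOR 78 = 120
The Nim-value of this position is 120.

120


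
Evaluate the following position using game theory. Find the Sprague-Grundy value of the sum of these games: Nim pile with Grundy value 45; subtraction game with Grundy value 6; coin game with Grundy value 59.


By the Sprague-Grundy theorem, the Grundy value of a sum of games is the XOR of individual Grundy values.
Nim pile: Grundy value = 45. Running XOR: 0 XOR 45 = 45
subtraction game: Grundy value = 6. Running XOR: 45 XOR 6 = 43
coin game: Grundy value = 59. Running XOR: 43 XOR 59 = 16
The combined Grundy value is 16.

16


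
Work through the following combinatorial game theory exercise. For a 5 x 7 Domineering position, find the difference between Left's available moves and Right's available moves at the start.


Board is 5 x 7 (rows x cols).
Left (vertical) placements: (rows-1) * cols = 4 * 7 = 28
Right (horizontal) placements: rows * (cols-1) = 5 * 6 = 30
Advantage = Left - Right = 28 - 30 = -2

-2


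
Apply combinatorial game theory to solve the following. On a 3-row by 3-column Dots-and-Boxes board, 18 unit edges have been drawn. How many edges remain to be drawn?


Grid: 3 x 3 boxes, i.e. 4 rows and 4 columns of dots.
Horizontal edges: (rows + 1) * cols = 4 * 3 = 12
Vertical edges: rows * (cols + 1) = 3 * 4 = 12
Total edges: 12 + 12 = 24
Edges drawn: 18
Remaining: 24 - 18 = 6

6


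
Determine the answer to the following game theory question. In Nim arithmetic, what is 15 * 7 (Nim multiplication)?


Nim multiplication is bilinear over XOR: (u XOR v) * w = (u*w) XOR (v*w).
So we split each operand into its bit components and XOR the pairwise Nim products.
15 = 1 + 2 + 4 + 8 (as XOR of powers of 2).
7 = 1 + 2 + 4 (as XOR of powers of 2).
Using the standard Nim-product table on single bits:
  2*2 = 3,   2*4 = 8,   2*8 = 12,
  4*4 = 6,   4*8 = 11,  8*8 = 13,
and  1*x = x (identity), k*l = l*k (commutative).
Pairwise Nim products:
  1 * 1 = 1
  1 * 2 = 2
  1 * 4 = 4
  2 * 1 = 2
  2 * 2 = 3
  2 * 4 = 8
  4 * 1 = 4
  4 * 2 = 8
  4 * 4 = 6
  8 * 1 = 8
  8 * 2 = 12
  8 * 4 = 11
XOR them: 1 XOR 2 XOR 4 XOR 2 XOR 3 XOR 8 XOR 4 XOR 8 XOR 6 XOR 8 XOR 12 XOR 11 = 11.
Result: 15 * 7 = 11 (in Nim).

11


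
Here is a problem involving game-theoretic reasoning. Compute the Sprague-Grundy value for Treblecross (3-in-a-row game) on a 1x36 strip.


Treblecross: place X on empty cells; 3-in-a-row wins.
Playing within two cells of an existing X lets the opponent win at once, so sensible play treats the cells i-2..i+2 around each X as dead. The player left with no safe cell loses, so this is a normal-play take-away game on strips of safe cells.
Placing X at cell i (0-indexed) of a strip of k safe cells leaves independent strips of sizes max(0, i-2) and max(0, k-i-3). Hence G(k) = mex{ G(max(0,i-2)) XOR G(max(0,k-i-3)) : 0 <= i < k }, with G(0) = 0.
G(1): splits (0,0):0^0=0 -> mex({0}) = 1
G(2): splits (0,0):0^0=0 -> mex({0}) = 1
G(3): splits (0,0):0^0=0 -> mex({0}) = 1
G(4): splits (0,1):0^1=1 (0,0):0^0=0 -> mex({0, 1}) = 2
G(5): splits (0,2):0^1=1 (0,1):0^1=1 (0,0):0^0=0 -> mex({0, 1}) = 2
G(6) = mex({1}) = 0
G(7) = mex({0, 1, 2}) = 3
G(8) = mex({0, 1, 2}) = 3
G(9) = mex({0, 2}) = 1
G(10) = mex({0, 2, 3}) = 1
G(11) = mex({0, 3}) = 1
G(12) = mex({1, 3}) = 0
G(13) = mex({0, 1, 2, 3}) = 4
G(14) = mex({0, 1, 2}) = 3
G(15) = mex({0, 1, 2}) = 3
G(16) = mex({0, 1, 2, 4}) = 3
G(17) = mex({0, 1, 3, 4}) = 2
G(18) = mex({0, 1, 3, 4}) = 2
G(19) = mex({0, 1, 3, 5}) = 2
G(20) = mex({0, 1, 2, 3, 5}) = 4
G(21) = mex({0, 1, 2, 3, 5}) = 4
G(22) = mex({1, 2, 6}) = 0
G(23) = mex({0, 1, 2, 3, 4, 6}) = 5
G(24) = mex({0, 1, 2, 3, 4}) = 5
G(25) = mex({0, 1, 3, 4, 7}) = 2
G(26) = mex({0, 1, 3, 4, 5, 7}) = 2
G(27) = mex({0, 1, 3, 5}) = 2
G(28) = mex({0, 1, 2, 5}) = 3
G(29) = mex({0, 1, 2, 4, 5, 6}) = 3
G(30) = mex({1, 2, 4, 6}) = 0
G(31) = mex({0, 1, 2, 3, 4, 6}) = 5
G(32) = mex({1, 2, 3, 4, 7}) = 0
G(33) = mex({0, 3, 7}) = 1
G(34) = mex({0, 2, 3, 5, 7}) = 1
G(35) = mex({0, 2, 3, 5, 6}) = 1
G(36) = mex({0, 1, 2, 5, 6}) = 3
Therefore G(36) = 3.

3


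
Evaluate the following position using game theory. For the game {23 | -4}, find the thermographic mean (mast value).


Game = {23 | -4}, a switch {a | b} with numbers a > b.
Its thermograph has left wall a - t and right wall b + t, which meet at t = (a - b)/2, where both equal (a + b)/2. So the mast (mean value) is at (a + b)/2.
Mean = (23 + (-4))/2 = 19/2 = 19/2

19/2


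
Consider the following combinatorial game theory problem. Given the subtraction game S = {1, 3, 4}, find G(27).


The subtraction set is S = {1, 3, 4}.
G(k) = mex{ G(k - s) : s in S, s <= k }. We compute iteratively: G(0) = 0.
G(1) = mex({0}) = 1
G(2) = mex({1}) = 0
G(3) = mex({0}) = 1
G(4) = mex({0, 1}) = 2
G(5) = mex({0, 1, 2}) = 3
G(6) = mex({0, 1, 3}) = 2
G(7) = mex({1, 2}) = 0
G(8) = mex({0, 2, 3}) = 1
G(9) = mex({1, 2, 3}) = 0
G(10) = mex({0, 2}) = 1
Observe that G(7)..G(10) = 0, 1, 0, 1 repeats G(0)..G(3) = 0, 1, 0, 1.
For k >= max(S) = 4, G(k) is determined by the previous 4 values G(k-4)..G(k-1); a window of 4 consecutive values has recurred shifted by 7, so by induction G(k + 7) = G(k) for all k >= 0: the sequence is periodic from the start with period 7.
One period: G(0..6) = 0, 1, 0, 1, 2, 3, 2.
27 mod 7 = 6, so G(27) = G(6) = 2.

2


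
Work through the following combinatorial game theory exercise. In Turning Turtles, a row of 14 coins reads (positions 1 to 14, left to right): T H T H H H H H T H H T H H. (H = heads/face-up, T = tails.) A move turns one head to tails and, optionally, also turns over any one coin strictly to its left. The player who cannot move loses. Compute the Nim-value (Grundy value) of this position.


Coins: T H T H H H H H T H H T H H
Key fact: a single head at position k behaves exactly like a Nim heap of size k (turning it to T and optionally flipping a coin at j < k corresponds to moving the heap from k to j, or to 0), and heads combine as a disjunctive sum (two heads at the same place would cancel, matching j XOR j = 0). So the Nim-value is the XOR of the 1-indexed positions of the heads.
Face-up positions (1-indexed): [2, 4, 5, 6, 7, 8, 10, 11, 13, 14]
XOR 0 with 2: 0 XOR 2 = 2
XOR 2 with 4: 2 XOR 4 = 6
XOR 6 with 5: 6 XOR 5 = 3
XOR 3 with 6: 3 XOR 6 = 5
XOR 5 with 7: 5 XOR 7 = 2
XOR 2 with 8: 2 XOR 8 = 10
XOR 10 with 10: 10 XOR 10 = 0
XOR 0 with 11: 0 XOR 11 = 11
XOR 11 with 13: 11 XOR 13 = 6
XOR 6 with 14: 6 XOR 14 = 8
Nim-value = 8

8


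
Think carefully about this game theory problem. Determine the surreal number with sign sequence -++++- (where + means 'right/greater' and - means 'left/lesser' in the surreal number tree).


Sign expansion: -++++-
Rule: track bounds (lo, hi), initially (-inf, +inf). On '+', the current value becomes lo and we move to the simplest number in (value, hi): value + 1 if hi = +inf, otherwise the midpoint (value + hi)/2. On '-', the current value becomes hi and we move to value - 1 if lo = -inf, otherwise the midpoint (lo + value)/2.
Start at 0.
Step 1: sign = -, move left. Bounds: (-inf, 0). Value = -1
Step 2: sign = +, move right. Bounds: (-1, 0). Value = -1/2
Step 3: sign = +, move right. Bounds: (-1/2, 0). Value = -1/4
Step 4: sign = +, move right. Bounds: (-1/4, 0). Value = -1/8
Step 5: sign = +, move right. Bounds: (-1/8, 0). Value = -1/16
Step 6: sign = -, move left. Bounds: (-1/8, -1/16). Value = -3/32
The surreal number with sign expansion -++++- is -3/32.

-3/32


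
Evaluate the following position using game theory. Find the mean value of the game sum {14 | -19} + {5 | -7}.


G1 = {14 | -19}, G2 = {5 | -7}
Each is a switch {a | b} with numbers a > b; its mean value is (a + b)/2, and mean value is additive over game sums: m(G1 + G2) = m(G1) + m(G2).
Mean of G1 = (14 + (-19))/2 = -5/2 = -5/2
Mean of G2 = (5 + (-7))/2 = -2/2 = -1
Mean of G1 + G2 = -5/2 + -1 = -7/2

-7/2
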